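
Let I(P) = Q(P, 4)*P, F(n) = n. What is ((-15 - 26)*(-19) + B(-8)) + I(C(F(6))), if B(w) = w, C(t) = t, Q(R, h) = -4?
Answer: 747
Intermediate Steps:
I(P) = -4*P
((-15 - 26)*(-19) + B(-8)) + I(C(F(6))) = ((-15 - 26)*(-19) - 8) - 4*6 = (-41*(-19) - 8) - 24 = (779 - 8) - 24 = 771 - 24 = 747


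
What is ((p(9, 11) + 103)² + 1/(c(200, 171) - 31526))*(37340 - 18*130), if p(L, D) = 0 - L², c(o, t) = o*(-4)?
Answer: 39114457500/2309 ≈ 1.6940e+7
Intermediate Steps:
c(o, t) = -4*o
p(L, D) = -L²
((p(9, 11) + 103)² + 1/(c(200, 171) - 31526))*(37340 - 18*130) = ((-1*9² + 103)² + 1/(-4*200 - 31526))*(37340 - 18*130) = ((-1*81 + 103)² + 1/(-800 - 31526))*(37340 - 2340) = ((-81 + 103)² + 1/(-32326))*35000 = (22² - 1/32326)*35000 = (484 - 1/32326)*35000 = (15645783/32326)*35000 = 39114457500/2309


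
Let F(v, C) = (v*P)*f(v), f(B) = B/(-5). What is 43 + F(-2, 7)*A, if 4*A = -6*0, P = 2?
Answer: 43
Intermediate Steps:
f(B) = -B/5 (f(B) = B*(-1/5) = -B/5)
A = 0 (A = (-6*0)/4 = (1/4)*0 = 0)
F(v, C) = -2*v**2/5 (F(v, C) = (v*2)*(-v/5) = (2*v)*(-v/5) = -2*v**2/5)
43 + F(-2, 7)*A = 43 - 2/5*(-2)**2*0 = 43 - 2/5*4*0 = 43 - 8/5*0 = 43 + 0 = 43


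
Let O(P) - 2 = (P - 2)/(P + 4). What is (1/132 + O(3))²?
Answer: 3948169/853776 ≈ 4.6244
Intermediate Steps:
O(P) = 2 + (-2 + P)/(4 + P) (O(P) = 2 + (P - 2)/(P + 4) = 2 + (-2 + P)/(4 + P))
(1/132 + O(3))² = (1/132 + 3*(2 + 3)/(4 + 3))² = (1/132 + 3*5/7)² = (1/132 + 3*(⅐)*5)² = (1/132 + 15/7)² = (1987/924)² = 3948169/853776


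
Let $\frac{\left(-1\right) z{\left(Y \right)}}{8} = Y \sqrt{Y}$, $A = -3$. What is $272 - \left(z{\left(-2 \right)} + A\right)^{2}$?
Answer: $775 + 96 i \sqrt{2} \approx 775.0 + 135.76 i$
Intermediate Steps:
$z{\left(Y \right)} = - 8 Y^{\frac{3}{2}}$ ($z{\left(Y \right)} = - 8 Y \sqrt{Y} = - 8 Y^{\frac{3}{2}}$)
$272 - \left(z{\left(-2 \right)} + A\right)^{2} = 272 - \left(- 8 \left(-2\right)^{\frac{3}{2}} - 3\right)^{2} = 272 - \left(- 8 \left(- 2 i \sqrt{2}\right) - 3\right)^{2} = 272 - \left(16 i \sqrt{2} - 3\right)^{2} = 272 - \left(-3 + 16 i \sqrt{2}\right)^{2}$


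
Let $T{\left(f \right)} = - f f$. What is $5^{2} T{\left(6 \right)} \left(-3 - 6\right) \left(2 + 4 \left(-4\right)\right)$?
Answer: $-113400$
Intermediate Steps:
$T{\left(f \right)} = - f^{2}$
$5^{2} T{\left(6 \right)} \left(-3 - 6\right) \left(2 + 4 \left(-4\right)\right) = 5^{2} \left(- 6^{2}\right) \left(-3 - 6\right) \left(2 + 4 \left(-4\right)\right) = 25 \left(\left(-1\right) 36\right) \left(-3 - 6\right) \left(2 - 16\right) = 25 \left(-36\right) \left(-9\right) \left(-14\right) = \left(-900\right) \left(-9\right) \left(-14\right) = 8100 \left(-14\right) = -113400$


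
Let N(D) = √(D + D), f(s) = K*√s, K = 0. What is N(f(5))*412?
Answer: 0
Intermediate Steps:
f(s) = 0 (f(s) = 0*√s = 0)
N(D) = √2*√D (N(D) = √(2*D) = √2*√D)
N(f(5))*412 = (√2*√0)*412 = (√2*0)*412 = 0*412 = 0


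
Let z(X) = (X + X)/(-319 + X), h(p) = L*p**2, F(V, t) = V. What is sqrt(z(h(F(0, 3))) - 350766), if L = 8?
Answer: 3*I*sqrt(38974) ≈ 592.25*I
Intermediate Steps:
h(p) = 8*p**2
z(X) = 2*X/(-319 + X) (z(X) = (2*X)/(-319 + X) = 2*X/(-319 + X))
sqrt(z(h(F(0, 3))) - 350766) = sqrt(2*(8*0**2)/(-319 + 8*0**2) - 350766) = sqrt(2*(8*0)/(-319 + 8*0) - 350766) = sqrt(2*0/(-319 + 0) - 350766) = sqrt(2*0/(-319) - 350766) = sqrt(2*0*(-1/319) - 350766) = sqrt(0 - 350766) = sqrt(-350766) = 3*I*sqrt(38974)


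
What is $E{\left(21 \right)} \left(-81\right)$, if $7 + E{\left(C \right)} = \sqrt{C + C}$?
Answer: $567 - 81 \sqrt{42} \approx 42.06$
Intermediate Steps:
$E{\left(C \right)} = -7 + \sqrt{2} \sqrt{C}$ ($E{\left(C \right)} = -7 + \sqrt{C + C} = -7 + \sqrt{2 C} = -7 + \sqrt{2} \sqrt{C}$)
$E{\left(21 \right)} \left(-81\right) = \left(-7 + \sqrt{2} \sqrt{21}\right) \left(-81\right) = \left(-7 + \sqrt{42}\right) \left(-81\right) = 567 - 81 \sqrt{42}$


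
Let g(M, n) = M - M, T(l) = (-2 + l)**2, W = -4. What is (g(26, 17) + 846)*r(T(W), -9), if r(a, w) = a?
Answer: 30456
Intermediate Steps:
g(M, n) = 0
(g(26, 17) + 846)*r(T(W), -9) = (0 + 846)*(-2 - 4)**2 = 846*(-6)**2 = 846*36 = 30456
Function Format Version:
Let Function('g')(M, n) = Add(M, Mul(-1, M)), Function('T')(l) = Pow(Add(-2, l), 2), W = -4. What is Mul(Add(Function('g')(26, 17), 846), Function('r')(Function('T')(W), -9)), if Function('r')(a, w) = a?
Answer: 30456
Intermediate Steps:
Function('g')(M, n) = 0
Mul(Add(Function('g')(26, 17), 846), Function('r')(Function('T')(W), -9)) = Mul(Add(0, 846), Pow(Add(-2, -4), 2)) = Mul(846, Pow(-6, 2)) = Mul(846, 36) = 30456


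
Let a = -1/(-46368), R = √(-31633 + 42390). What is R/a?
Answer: 46368*√10757 ≈ 4.8091e+6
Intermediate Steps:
R = √10757 ≈ 103.72
a = 1/46368 (a = -1*(-1/46368) = 1/46368 ≈ 2.1567e-5)
R/a = √10757/(1/46368) = √10757*46368 = 46368*√10757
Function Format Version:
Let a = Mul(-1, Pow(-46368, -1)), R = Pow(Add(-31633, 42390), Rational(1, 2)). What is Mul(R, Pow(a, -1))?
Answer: Mul(46368, Pow(10757, Rational(1, 2))) ≈ 4.8091e+6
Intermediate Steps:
R = Pow(10757, Rational(1, 2)) ≈ 103.72
a = Rational(1, 46368) (a = Mul(-1, Rational(-1, 46368)) = Rational(1, 46368) ≈ 2.1567e-5)
Mul(R, Pow(a, -1)) = Mul(Pow(10757, Rational(1, 2)), Pow(Rational(1, 46368), -1)) = Mul(Pow(10757, Rational(1, 2)), 46368) = Mul(46368, Pow(10757, Rational(1, 2)))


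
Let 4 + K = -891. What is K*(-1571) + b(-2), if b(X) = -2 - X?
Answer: 1406045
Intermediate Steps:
K = -895 (K = -4 - 891 = -895)
K*(-1571) + b(-2) = -895*(-1571) + (-2 - 1*(-2)) = 1406045 + (-2 + 2) = 1406045 + 0 = 1406045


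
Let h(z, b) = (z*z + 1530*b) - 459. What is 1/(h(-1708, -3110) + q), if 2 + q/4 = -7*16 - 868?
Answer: -1/1845423 ≈ -5.4188e-7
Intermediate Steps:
h(z, b) = -459 + z² + 1530*b (h(z, b) = (z² + 1530*b) - 459 = -459 + z² + 1530*b)
q = -3928 (q = -8 + 4*(-7*16 - 868) = -8 + 4*(-112 - 868) = -8 + 4*(-980) = -8 - 3920 = -3928)
1/(h(-1708, -3110) + q) = 1/((-459 + (-1708)² + 1530*(-3110)) - 3928) = 1/((-459 + 2917264 - 4758300) - 3928) = 1/(-1841495 - 3928) = 1/(-1845423) = -1/1845423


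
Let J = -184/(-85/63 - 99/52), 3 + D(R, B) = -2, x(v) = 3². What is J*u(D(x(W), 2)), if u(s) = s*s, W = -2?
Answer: 15069600/10657 ≈ 1414.1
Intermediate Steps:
x(v) = 9
D(R, B) = -5 (D(R, B) = -3 - 2 = -5)
u(s) = s²
J = 602784/10657 (J = -184/(-85*1/63 - 99*1/52) = -184/(-85/63 - 99/52) = -184/(-10657/3276) = -184*(-3276/10657) = 602784/10657 ≈ 56.562)
J*u(D(x(W), 2)) = (602784/10657)*(-5)² = (602784/10657)*25 = 15069600/10657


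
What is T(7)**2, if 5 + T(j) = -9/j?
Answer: 1936/49 ≈ 39.510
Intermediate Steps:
T(j) = -5 - 9/j
T(7)**2 = (-5 - 9/7)**2 = (-44/7)**2 = 1936/49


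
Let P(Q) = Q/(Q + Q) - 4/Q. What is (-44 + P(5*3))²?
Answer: 1723969/900 ≈ 1915.5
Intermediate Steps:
P(Q) = ½ - 4/Q (P(Q) = Q/((2*Q)) - 4/Q = Q*(1/(2*Q)) - 4/Q = ½ - 4/Q)
(-44 + P(5*3))² = (-44 + (-8 + 5*3)/(2*((5*3))))² = (-44 + (½)*(-8 + 15)/15)² = (-44 + (½)*(1/15)*7)² = (-44 + 7/30)² = (-1313/30)² = 1723969/900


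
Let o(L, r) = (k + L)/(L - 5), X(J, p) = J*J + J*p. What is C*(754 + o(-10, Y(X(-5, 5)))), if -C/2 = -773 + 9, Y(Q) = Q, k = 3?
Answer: 17292376/15 ≈ 1.1528e+6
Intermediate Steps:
X(J, p) = J² + J*p
o(L, r) = (3 + L)/(-5 + L) (o(L, r) = (3 + L)/(L - 5) = (3 + L)/(-5 + L))
C = 1528 (C = -2*(-773 + 9) = -2*(-764) = 1528)
C*(754 + o(-10, Y(X(-5, 5)))) = 1528*(754 + (3 - 10)/(-5 - 10)) = 1528*(754 - 7/(-15)) = 1528*(754 - 1/15*(-7)) = 1528*(754 + 7/15) = 1528*(11317/15) = 17292376/15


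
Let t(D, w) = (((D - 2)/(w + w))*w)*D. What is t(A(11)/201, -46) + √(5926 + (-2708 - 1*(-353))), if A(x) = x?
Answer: -4301/80802 + √3571 ≈ 59.705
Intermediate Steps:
t(D, w) = D*(-1 + D/2) (t(D, w) = (((-2 + D)/((2*w)))*w)*D = (((-2 + D)*(1/(2*w)))*w)*D = (((-2 + D)/(2*w))*w)*D = (-1 + D/2)*D = D*(-1 + D/2))
t(A(11)/201, -46) + √(5926 + (-2708 - 1*(-353))) = (11/201)*(-2 + 11/201)/2 + √(5926 + (-2708 - 1*(-353))) = (11*(1/201))*(-2 + 11*(1/201))/2 + √(5926 + (-2708 + 353)) = (½)*(11/201)*(-2 + 11/201) + √(5926 - 2355) = (½)*(11/201)*(-391/201) + √3571 = -4301/80802 + √3571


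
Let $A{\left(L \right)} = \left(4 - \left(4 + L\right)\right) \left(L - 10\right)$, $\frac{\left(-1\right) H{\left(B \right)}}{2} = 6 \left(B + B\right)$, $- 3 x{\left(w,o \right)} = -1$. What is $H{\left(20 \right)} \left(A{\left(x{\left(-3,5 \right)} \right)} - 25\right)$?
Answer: $\frac{31360}{3} \approx 10453.0$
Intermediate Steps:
$x{\left(w,o \right)} = \frac{1}{3}$ ($x{\left(w,o \right)} = \left(- \frac{1}{3}\right) \left(-1\right) = \frac{1}{3}$)
$H{\left(B \right)} = - 24 B$ ($H{\left(B \right)} = - 2 \cdot 6 \left(B + B\right) = - 2 \cdot 6 \cdot 2 B = - 2 \cdot 12 B = - 24 B$)
$A{\left(L \right)} = - L \left(-10 + L\right)$
$H{\left(20 \right)} \left(A{\left(x{\left(-3,5 \right)} \right)} - 25\right) = \left(-24\right) 20 \left(\frac{10 - \frac{1}{3}}{3} - 25\right) = - 480 \left(\frac{10 - \frac{1}{3}}{3} - 25\right) = - 480 \left(\frac{1}{3} \cdot \frac{29}{3} - 25\right) = - 480 \left(\frac{29}{9} - 25\right) = \left(-480\right) \left(- \frac{196}{9}\right) = \frac{31360}{3}$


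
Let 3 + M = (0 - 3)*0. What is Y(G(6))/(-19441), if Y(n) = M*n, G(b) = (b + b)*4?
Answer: 144/19441 ≈ 0.0074070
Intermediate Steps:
M = -3 (M = -3 + (0 - 3)*0 = -3 - 3*0 = -3 + 0 = -3)
G(b) = 8*b (G(b) = (2*b)*4 = 8*b)
Y(n) = -3*n
Y(G(6))/(-19441) = -24*6/(-19441) = -3*48*(-1/19441) = -144*(-1/19441) = 144/19441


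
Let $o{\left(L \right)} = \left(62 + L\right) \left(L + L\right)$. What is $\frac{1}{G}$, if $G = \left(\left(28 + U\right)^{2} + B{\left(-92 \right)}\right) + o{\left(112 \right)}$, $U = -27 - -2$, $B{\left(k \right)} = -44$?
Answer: $\frac{1}{38941} \approx 2.568 \cdot 10^{-5}$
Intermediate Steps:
$U = -25$ ($U = -27 + 2 = -25$)
$o{\left(L \right)} = 2 L \left(62 + L\right)$ ($o{\left(L \right)} = \left(62 + L\right) 2 L = 2 L \left(62 + L\right)$)
$G = 38941$ ($G = \left(\left(28 - 25\right)^{2} - 44\right) + 2 \cdot 112 \left(62 + 112\right) = \left(3^{2} - 44\right) + 2 \cdot 112 \cdot 174 = \left(9 - 44\right) + 38976 = -35 + 38976 = 38941$)
$\frac{1}{G} = \frac{1}{38941}$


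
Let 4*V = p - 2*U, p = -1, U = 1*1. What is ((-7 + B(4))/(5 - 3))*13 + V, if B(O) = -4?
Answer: -289/4 ≈ -72.250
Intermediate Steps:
U = 1
V = -¾ (V = (-1 - 2*1)/4 = (-1 - 2)/4 = (¼)*(-3) = -¾ ≈ -0.75000)
((-7 + B(4))/(5 - 3))*13 + V = ((-7 - 4)/(5 - 3))*13 - ¾ = -11/2*13 - ¾ = -143/2 - ¾ = -289/4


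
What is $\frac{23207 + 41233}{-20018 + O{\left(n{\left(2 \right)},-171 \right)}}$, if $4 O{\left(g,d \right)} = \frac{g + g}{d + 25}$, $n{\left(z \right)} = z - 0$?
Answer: $- \frac{9408240}{2922629} \approx -3.2191$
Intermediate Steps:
$n{\left(z \right)} = z$ ($n{\left(z \right)} = z + 0 = z$)
$O{\left(g,d \right)} = \frac{g}{2 \left(25 + d\right)}$ ($O{\left(g,d \right)} = \frac{\left(g + g\right) \frac{1}{d + 25}}{4} = \frac{2 g \frac{1}{25 + d}}{4} = \frac{g}{2 \left(25 + d\right)}$)
$\frac{23207 + 41233}{-20018 + O{\left(n{\left(2 \right)},-171 \right)}} = \frac{23207 + 41233}{-20018 + \frac{1}{2} \cdot 2 \frac{1}{25 - 171}} = \frac{64440}{-20018 + \frac{1}{2} \cdot 2 \frac{1}{-146}} = \frac{64440}{-20018 + \frac{1}{2} \cdot 2 \left(- \frac{1}{146}\right)} = \frac{64440}{-20018 - \frac{1}{146}} = \frac{64440}{- \frac{2922629}{146}} = 64440 \left(- \frac{146}{2922629}\right) = - \frac{9408240}{2922629}$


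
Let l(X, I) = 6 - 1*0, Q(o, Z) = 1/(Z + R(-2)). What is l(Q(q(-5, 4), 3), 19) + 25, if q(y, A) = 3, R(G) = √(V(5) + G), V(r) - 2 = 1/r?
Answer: 31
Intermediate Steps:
V(r) = 2 + 1/r
R(G) = √(11/5 + G) (R(G) = √((2 + 1/5) + G) = √((2 + ⅕) + G) = √(11/5 + G))
Q(o, Z) = 1/(Z + √5/5) (Q(o, Z) = 1/(Z + √(55 + 25*(-2))/5) = 1/(Z + √(55 - 50)/5) = 1/(Z + √5/5))
l(X, I) = 6 (l(X, I) = 6 + 0 = 6)
l(Q(q(-5, 4), 3), 19) + 25 = 6 + 25 = 31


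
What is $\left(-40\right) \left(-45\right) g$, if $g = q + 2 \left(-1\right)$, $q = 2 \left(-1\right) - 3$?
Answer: $-12600$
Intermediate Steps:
$q = -5$ ($q = -2 - 3 = -5$)
$g = -7$ ($g = -5 + 2 \left(-1\right) = -5 - 2 = -7$)
$\left(-40\right) \left(-45\right) g = \left(-40\right) \left(-45\right) \left(-7\right) = 1800 \left(-7\right) = -12600$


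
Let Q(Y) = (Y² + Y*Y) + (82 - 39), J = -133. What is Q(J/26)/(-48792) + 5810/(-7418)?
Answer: -16009297329/20389233488 ≈ -0.78518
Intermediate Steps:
Q(Y) = 43 + 2*Y² (Q(Y) = (Y² + Y²) + 43 = 2*Y² + 43 = 43 + 2*Y²)
Q(J/26)/(-48792) + 5810/(-7418) = (43 + 2*(-133/26)²)/(-48792) + 5810/(-7418) = (43 + 2*(-133*1/26)²)*(-1/48792) + 5810*(-1/7418) = (43 + 2*(-133/26)²)*(-1/48792) - 2905/3709 = (43 + 2*(17689/676))*(-1/48792) - 2905/3709 = (43 + 17689/338)*(-1/48792) - 2905/3709 = (32223/338)*(-1/48792) - 2905/3709 = -10741/5497232 - 2905/3709 = -16009297329/20389233488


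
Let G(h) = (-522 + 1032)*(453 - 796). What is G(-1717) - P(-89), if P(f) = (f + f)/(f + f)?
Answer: -174931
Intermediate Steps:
P(f) = 1 (P(f) = (2*f)/((2*f)) = (2*f)*(1/(2*f)) = 1)
G(h) = -174930 (G(h) = 510*(-343) = -174930)
G(-1717) - P(-89) = -174930 - 1*1 = -174930 - 1 = -174931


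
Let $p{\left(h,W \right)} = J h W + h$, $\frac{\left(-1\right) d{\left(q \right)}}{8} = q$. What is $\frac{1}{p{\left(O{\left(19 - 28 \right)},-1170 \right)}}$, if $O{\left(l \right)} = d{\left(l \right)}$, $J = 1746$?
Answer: $- \frac{1}{147082968} \approx -6.7989 \cdot 10^{-9}$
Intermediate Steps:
$d{\left(q \right)} = - 8 q$
$O{\left(l \right)} = - 8 l$
$p{\left(h,W \right)} = h + 1746 W h$ ($p{\left(h,W \right)} = 1746 h W + h = 1746 W h + h = h + 1746 W h$)
$\frac{1}{p{\left(O{\left(19 - 28 \right)},-1170 \right)}} = \frac{1}{- 8 \left(19 - 28\right) \left(1 + 1746 \left(-1170\right)\right)} = \frac{1}{- 8 \left(19 - 28\right) \left(1 - 2042820\right)} = \frac{1}{\left(-8\right) \left(-9\right) \left(-2042819\right)} = \frac{1}{72 \left(-2042819\right)} = \frac{1}{-147082968} = - \frac{1}{147082968}$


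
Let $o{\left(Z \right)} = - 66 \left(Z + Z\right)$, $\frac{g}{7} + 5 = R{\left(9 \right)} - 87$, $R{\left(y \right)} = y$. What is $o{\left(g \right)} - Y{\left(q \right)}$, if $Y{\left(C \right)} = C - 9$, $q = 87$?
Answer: $76614$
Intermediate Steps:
$Y{\left(C \right)} = -9 + C$ ($Y{\left(C \right)} = C - 9 = -9 + C$)
$g = -581$ ($g = -35 + 7 \left(9 - 87\right) = -35 + 7 \left(-78\right) = -35 - 546 = -581$)
$o{\left(Z \right)} = - 132 Z$ ($o{\left(Z \right)} = - 66 \cdot 2 Z = - 132 Z$)
$o{\left(g \right)} - Y{\left(q \right)} = \left(-132\right) \left(-581\right) - \left(-9 + 87\right) = 76692 - 78 = 76614$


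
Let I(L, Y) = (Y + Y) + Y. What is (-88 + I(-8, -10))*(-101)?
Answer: 11918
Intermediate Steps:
I(L, Y) = 3*Y (I(L, Y) = 2*Y + Y = 3*Y)
(-88 + I(-8, -10))*(-101) = (-88 + 3*(-10))*(-101) = (-88 - 30)*(-101) = -118*(-101) = 11918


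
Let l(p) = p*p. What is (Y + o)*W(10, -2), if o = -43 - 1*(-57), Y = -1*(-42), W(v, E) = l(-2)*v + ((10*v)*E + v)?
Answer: -8400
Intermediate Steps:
l(p) = p²
W(v, E) = 5*v + 10*E*v (W(v, E) = (-2)²*v + ((10*v)*E + v) = 4*v + (10*E*v + v) = 4*v + (v + 10*E*v) = 5*v + 10*E*v)
Y = 42
o = 14 (o = -43 + 57 = 14)
(Y + o)*W(10, -2) = (42 + 14)*(5*10*(1 + 2*(-2))) = 56*(5*10*(1 - 4)) = 56*(5*10*(-3)) = 56*(-150) = -8400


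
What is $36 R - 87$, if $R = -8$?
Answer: $-375$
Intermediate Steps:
$36 R - 87 = 36 \left(-8\right) - 87 = -288 - 87 = -375$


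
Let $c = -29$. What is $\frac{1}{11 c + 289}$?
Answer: $- \frac{1}{30} \approx -0.033333$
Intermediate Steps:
$\frac{1}{11 c + 289} = \frac{1}{11 \left(-29\right) + 289} = \frac{1}{-319 + 289} = \frac{1}{-30} = - \frac{1}{30}$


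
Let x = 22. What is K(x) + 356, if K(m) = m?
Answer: 378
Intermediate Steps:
K(x) + 356 = 22 + 356 = 378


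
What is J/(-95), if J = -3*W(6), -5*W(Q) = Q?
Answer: -18/475 ≈ -0.037895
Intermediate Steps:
W(Q) = -Q/5
J = 18/5 (J = -(-3)*6/5 = -3*(-6/5) = 18/5 ≈ 3.6000)
J/(-95) = (18/5)/(-95) = (18/5)*(-1/95) = -18/475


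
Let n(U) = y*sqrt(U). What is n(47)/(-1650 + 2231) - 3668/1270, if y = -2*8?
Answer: -1834/635 - 16*sqrt(47)/581 ≈ -3.0770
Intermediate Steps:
y = -16
n(U) = -16*sqrt(U)
n(47)/(-1650 + 2231) - 3668/1270 = (-16*sqrt(47))/(-1650 + 2231) - 3668/1270 = -16*sqrt(47)/581 - 3668*1/1270 = -16*sqrt(47)*(1/581) - 1834/635 = -16*sqrt(47)/581 - 1834/635 = -1834/635 - 16*sqrt(47)/581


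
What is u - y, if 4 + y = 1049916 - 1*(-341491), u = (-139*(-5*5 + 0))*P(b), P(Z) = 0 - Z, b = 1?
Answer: -1394878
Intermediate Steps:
P(Z) = -Z
u = -3475 (u = (-139*(-5*5 + 0))*(-1*1) = -139*(-25 + 0)*(-1) = -139*(-25)*(-1) = 3475*(-1) = -3475)
y = 1391403 (y = -4 + (1049916 - 1*(-341491)) = -4 + (1049916 + 341491) = -4 + 1391407 = 1391403)
u - y = -3475 - 1*1391403 = -3475 - 1391403 = -1394878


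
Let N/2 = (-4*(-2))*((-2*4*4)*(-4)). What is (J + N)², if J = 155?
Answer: 4853209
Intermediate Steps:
N = 2048 (N = 2*((-4*(-2))*((-2*4*4)*(-4))) = 2*(8*(-8*4*(-4))) = 2*(8*(-32*(-4))) = 2*(8*128) = 2*1024 = 2048)
(J + N)² = (155 + 2048)² = 2203² = 4853209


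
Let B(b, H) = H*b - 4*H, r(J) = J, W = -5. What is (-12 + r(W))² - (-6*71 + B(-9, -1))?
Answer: 702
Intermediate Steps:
B(b, H) = -4*H + H*b
(-12 + r(W))² - (-6*71 + B(-9, -1)) = (-12 - 5)² - (-6*71 - (-4 - 9)) = (-17)² - (-426 - 1*(-13)) = 289 - (-426 + 13) = 289 - 1*(-413) = 289 + 413 = 702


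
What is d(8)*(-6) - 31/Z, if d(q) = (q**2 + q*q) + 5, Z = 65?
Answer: -51901/65 ≈ -798.48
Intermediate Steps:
d(q) = 5 + 2*q**2 (d(q) = (q**2 + q**2) + 5 = 2*q**2 + 5 = 5 + 2*q**2)
d(8)*(-6) - 31/Z = (5 + 2*8**2)*(-6) - 31/65 = (5 + 2*64)*(-6) - 31*1/65 = (5 + 128)*(-6) - 31/65 = 133*(-6) - 31/65 = -798 - 31/65 = -51901/65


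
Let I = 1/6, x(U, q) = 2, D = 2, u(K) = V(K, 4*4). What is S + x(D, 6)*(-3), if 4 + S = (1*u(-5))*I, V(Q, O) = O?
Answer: -22/3 ≈ -7.3333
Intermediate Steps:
u(K) = 16 (u(K) = 4*4 = 16)
I = 1/6 ≈ 0.16667
S = -4/3 (S = -4 + (1*16)*(1/6) = -4 + 16*(1/6) = -4 + 8/3 = -4/3 ≈ -1.3333)
S + x(D, 6)*(-3) = -4/3 + 2*(-3) = -4/3 - 6 = -22/3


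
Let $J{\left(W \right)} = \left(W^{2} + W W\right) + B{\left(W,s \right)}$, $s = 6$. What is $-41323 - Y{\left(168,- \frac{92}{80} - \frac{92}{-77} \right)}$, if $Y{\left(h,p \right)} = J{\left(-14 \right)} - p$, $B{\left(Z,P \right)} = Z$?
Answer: $- \frac{64219471}{1540} \approx -41701.0$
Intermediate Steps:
$J{\left(W \right)} = W + 2 W^{2}$ ($J{\left(W \right)} = \left(W^{2} + W W\right) + W = \left(W^{2} + W^{2}\right) + W = 2 W^{2} + W = W + 2 W^{2}$)
$Y{\left(h,p \right)} = 378 - p$ ($Y{\left(h,p \right)} = - 14 \left(1 + 2 \left(-14\right)\right) - p = - 14 \left(1 - 28\right) - p = \left(-14\right) \left(-27\right) - p = 378 - p$)
$-41323 - Y{\left(168,- \frac{92}{80} - \frac{92}{-77} \right)} = -41323 - \left(378 - \left(- \frac{92}{80} - \frac{92}{-77}\right)\right) = -41323 - \left(378 - \left(\left(-92\right) \frac{1}{80} - - \frac{92}{77}\right)\right) = -41323 - \left(378 - \left(- \frac{23}{20} + \frac{92}{77}\right)\right) = -41323 - \left(378 - \frac{69}{1540}\right) = -41323 - \frac{582051}{1540} = - \frac{64219471}{1540}$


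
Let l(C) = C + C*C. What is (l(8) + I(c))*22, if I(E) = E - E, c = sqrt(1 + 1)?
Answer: 1584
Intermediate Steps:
c = sqrt(2) ≈ 1.4142
I(E) = 0
l(C) = C + C**2
(l(8) + I(c))*22 = (8*(1 + 8) + 0)*22 = (8*9 + 0)*22 = (72 + 0)*22 = 72*22 = 1584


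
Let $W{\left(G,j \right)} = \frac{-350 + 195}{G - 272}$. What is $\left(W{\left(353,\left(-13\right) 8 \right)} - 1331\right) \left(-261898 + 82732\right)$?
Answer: $\frac{6447945452}{27} \approx 2.3881 \cdot 10^{8}$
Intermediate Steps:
$W{\left(G,j \right)} = - \frac{155}{-272 + G}$
$\left(W{\left(353,\left(-13\right) 8 \right)} - 1331\right) \left(-261898 + 82732\right) = \left(- \frac{155}{-272 + 353} - 1331\right) \left(-261898 + 82732\right) = \left(- \frac{155}{81} - 1331\right) \left(-179166\right) = \left(- \frac{107966}{81}\right) \left(-179166\right) = \frac{6447945452}{27}$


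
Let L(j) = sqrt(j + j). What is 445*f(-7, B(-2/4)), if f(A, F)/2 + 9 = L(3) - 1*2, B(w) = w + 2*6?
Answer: -9790 + 890*sqrt(6) ≈ -7610.0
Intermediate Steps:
L(j) = sqrt(2)*sqrt(j) (L(j) = sqrt(2*j) = sqrt(2)*sqrt(j))
B(w) = 12 + w (B(w) = w + 12 = 12 + w)
f(A, F) = -22 + 2*sqrt(6) (f(A, F) = -18 + 2*(sqrt(2)*sqrt(3) - 1*2) = -18 + 2*(sqrt(6) - 2) = -18 + 2*(-2 + sqrt(6)) = -18 + (-4 + 2*sqrt(6)) = -22 + 2*sqrt(6))
445*f(-7, B(-2/4)) = 445*(-22 + 2*sqrt(6)) = -9790 + 890*sqrt(6)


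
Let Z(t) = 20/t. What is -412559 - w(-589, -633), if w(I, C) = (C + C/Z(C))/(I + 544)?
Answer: -123638357/300 ≈ -4.1213e+5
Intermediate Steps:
w(I, C) = (C + C²/20)/(544 + I) (w(I, C) = (C + C/((20/C)))/(I + 544) = (C + C*(C/20))/(544 + I) = (C + C²/20)/(544 + I))
-412559 - w(-589, -633) = -412559 - (-633)*(20 - 633)/(20*(544 - 589)) = -412559 - (-633)*(-613)/(20*(-45)) = -412559 - (-633)*(-1)*(-613)/(20*45) = -412559 - 1*(-129343/300) = -412559 + 129343/300 = -123638357/300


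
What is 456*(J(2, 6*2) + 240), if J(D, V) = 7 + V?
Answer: 118104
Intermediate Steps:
456*(J(2, 6*2) + 240) = 456*((7 + 6*2) + 240) = 456*((7 + 12) + 240) = 456*(19 + 240) = 456*259 = 118104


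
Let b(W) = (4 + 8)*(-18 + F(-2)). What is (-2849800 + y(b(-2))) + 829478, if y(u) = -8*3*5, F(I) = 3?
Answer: -2020442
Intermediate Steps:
b(W) = -180 (b(W) = (4 + 8)*(-18 + 3) = 12*(-15) = -180)
y(u) = -120 (y(u) = -24*5 = -120)
(-2849800 + y(b(-2))) + 829478 = (-2849800 - 120) + 829478 = -2849920 + 829478 = -2020442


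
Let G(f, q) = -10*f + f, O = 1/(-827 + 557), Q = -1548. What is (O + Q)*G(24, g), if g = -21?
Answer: 1671844/5 ≈ 3.3437e+5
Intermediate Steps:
O = -1/270 (O = 1/(-270) = -1/270 ≈ -0.0037037)
G(f, q) = -9*f
(O + Q)*G(24, g) = (-1/270 - 1548)*(-9*24) = -417961/270*(-216) = 1671844/5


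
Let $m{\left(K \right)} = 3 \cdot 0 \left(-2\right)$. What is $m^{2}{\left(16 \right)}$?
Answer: $0$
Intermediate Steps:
$m{\left(K \right)} = 0$ ($m{\left(K \right)} = 0 \left(-2\right) = 0$)
$m^{2}{\left(16 \right)} = 0^{2} = 0$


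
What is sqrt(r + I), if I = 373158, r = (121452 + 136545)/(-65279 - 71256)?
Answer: sqrt(6956303901688155)/136535 ≈ 610.87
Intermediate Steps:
r = -257997/136535 (r = 257997/(-136535) = 257997*(-1/136535) = -257997/136535 ≈ -1.8896)
sqrt(r + I) = sqrt(-257997/136535 + 373158) = sqrt(50948869533/136535) = sqrt(6956303901688155)/136535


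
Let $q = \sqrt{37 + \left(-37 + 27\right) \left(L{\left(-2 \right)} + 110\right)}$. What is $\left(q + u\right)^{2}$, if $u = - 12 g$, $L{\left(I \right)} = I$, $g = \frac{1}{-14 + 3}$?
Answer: $- \frac{126059}{121} + \frac{24 i \sqrt{1043}}{11} \approx -1041.8 + 70.463 i$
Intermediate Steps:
$g = - \frac{1}{11}$ ($g = \frac{1}{-11} = - \frac{1}{11} \approx -0.090909$)
$u = \frac{12}{11}$ ($u = \left(-12\right) \left(- \frac{1}{11}\right) = \frac{12}{11} \approx 1.0909$)
$q = i \sqrt{1043}$ ($q = \sqrt{37 + \left(-37 + 27\right) \left(-2 + 110\right)} = \sqrt{37 - 1080} = \sqrt{-1043} = i \sqrt{1043} \approx 32.296 i$)
$\left(q + u\right)^{2} = \left(i \sqrt{1043} + \frac{12}{11}\right)^{2} = \left(\frac{12}{11} + i \sqrt{1043}\right)^{2}$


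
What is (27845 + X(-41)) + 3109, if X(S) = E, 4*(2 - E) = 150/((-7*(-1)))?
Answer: 433309/14 ≈ 30951.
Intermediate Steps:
E = -47/14 (E = 2 - 75/(2*((-7*(-1)))) = 2 - 75/(2*7) = 2 - 1/4*150/7 = 2 - 75/14 = -47/14 ≈ -3.3571)
X(S) = -47/14
(27845 + X(-41)) + 3109 = (27845 - 47/14) + 3109 = 389783/14 + 3109 = 433309/14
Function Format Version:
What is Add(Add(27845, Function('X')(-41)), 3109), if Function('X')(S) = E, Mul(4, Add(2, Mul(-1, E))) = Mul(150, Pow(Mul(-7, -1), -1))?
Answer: Rational(433309, 14) ≈ 30951.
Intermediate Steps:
E = Rational(-47, 14) (E = Add(2, Mul(Rational(-1, 4), Mul(150, Pow(Mul(-7, -1), -1)))) = Add(2, Mul(Rational(-1, 4), Mul(150, Pow(7, -1)))) = Add(2, Mul(Rational(-1, 4), Mul(150, Rational(1, 7)))) = Add(2, Mul(Rational(-1, 4), Rational(150, 7))) = Add(2, Rational(-75, 14)) = Rational(-47, 14) ≈ -3.3571)
Function('X')(S) = Rational(-47, 14)
Add(Add(27845, Function('X')(-41)), 3109) = Add(Add(27845, Rational(-47, 14)), 3109) = Add(Rational(389783, 14), 3109) = Rational(433309, 14)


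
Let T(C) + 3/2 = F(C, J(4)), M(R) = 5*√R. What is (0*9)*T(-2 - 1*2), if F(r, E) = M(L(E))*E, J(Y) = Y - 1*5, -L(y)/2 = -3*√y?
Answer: 0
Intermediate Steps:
L(y) = 6*√y (L(y) = -(-6)*√y = 6*√y)
J(Y) = -5 + Y (J(Y) = Y - 5 = -5 + Y)
F(r, E) = 5*√6*E^(5/4) (F(r, E) = (5*√(6*√E))*E = (5*(√6*E^(¼)))*E = (5*√6*E^(¼))*E = 5*√6*E^(5/4))
T(C) = -3/2 - 5*(-1)^(¼)*√6 (T(C) = -3/2 + 5*√6*(-5 + 4)^(5/4) = -3/2 + 5*√6*(-1)^(5/4) = -3/2 + 5*√6*(-(-1)^(¼)) = -3/2 - 5*(-1)^(¼)*√6)
(0*9)*T(-2 - 1*2) = (0*9)*(-3/2 - 5*√6*√I) = 0*(-3/2 - 5*√6*√I) = 0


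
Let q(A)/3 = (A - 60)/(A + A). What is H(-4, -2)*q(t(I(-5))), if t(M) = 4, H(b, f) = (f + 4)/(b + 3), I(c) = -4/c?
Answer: 42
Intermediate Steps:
H(b, f) = (4 + f)/(3 + b)
q(A) = 3*(-60 + A)/(2*A) (q(A) = 3*((A - 60)/(A + A)) = 3*((-60 + A)/((2*A))) = 3*((-60 + A)*(1/(2*A))) = 3*((-60 + A)/(2*A)) = 3*(-60 + A)/(2*A))
H(-4, -2)*q(t(I(-5))) = ((4 - 2)/(3 - 4))*(3/2 - 90/4) = (2/(-1))*(3/2 - 90*¼) = (-1*2)*(3/2 - 45/2) = -2*(-21) = 42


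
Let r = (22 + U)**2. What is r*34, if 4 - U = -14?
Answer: 54400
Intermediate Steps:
U = 18 (U = 4 - 1*(-14) = 4 + 14 = 18)
r = 1600 (r = (22 + 18)**2 = 40**2 = 1600)
r*34 = 1600*34 = 54400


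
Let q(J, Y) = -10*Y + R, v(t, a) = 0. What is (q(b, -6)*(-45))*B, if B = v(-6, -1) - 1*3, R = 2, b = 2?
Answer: 8370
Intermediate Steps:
q(J, Y) = 2 - 10*Y (q(J, Y) = -10*Y + 2 = 2 - 10*Y)
B = -3 (B = 0 - 1*3 = 0 - 3 = -3)
(q(b, -6)*(-45))*B = ((2 - 10*(-6))*(-45))*(-3) = ((2 + 60)*(-45))*(-3) = (62*(-45))*(-3) = -2790*(-3) = 8370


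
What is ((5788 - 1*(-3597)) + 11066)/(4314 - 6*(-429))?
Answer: 6817/2296 ≈ 2.9691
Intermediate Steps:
((5788 - 1*(-3597)) + 11066)/(4314 - 6*(-429)) = ((5788 + 3597) + 11066)/(4314 + 2574) = (9385 + 11066)/6888 = 20451*(1/6888) = 6817/2296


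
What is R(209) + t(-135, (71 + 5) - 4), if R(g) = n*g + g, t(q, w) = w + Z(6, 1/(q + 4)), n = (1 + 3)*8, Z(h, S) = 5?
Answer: 6974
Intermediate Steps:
n = 32 (n = 4*8 = 32)
t(q, w) = 5 + w (t(q, w) = w + 5 = 5 + w)
R(g) = 33*g (R(g) = 32*g + g = 33*g)
R(209) + t(-135, (71 + 5) - 4) = 33*209 + (5 + ((71 + 5) - 4)) = 6897 + (5 + (76 - 4)) = 6897 + (5 + 72) = 6897 + 77 = 6974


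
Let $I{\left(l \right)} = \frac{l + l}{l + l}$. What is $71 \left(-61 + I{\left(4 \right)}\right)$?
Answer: $-4260$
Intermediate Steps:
$I{\left(l \right)} = 1$ ($I{\left(l \right)} = \frac{2 l}{2 l} = 2 l \frac{1}{2 l} = 1$)
$71 \left(-61 + I{\left(4 \right)}\right) = 71 \left(-61 + 1\right) = 71 \left(-60\right) = -4260$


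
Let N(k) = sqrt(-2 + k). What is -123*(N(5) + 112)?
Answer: -13776 - 123*sqrt(3) ≈ -13989.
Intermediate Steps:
-123*(N(5) + 112) = -123*(sqrt(-2 + 5) + 112) = -123*(sqrt(3) + 112) = -123*(112 + sqrt(3)) = -13776 - 123*sqrt(3)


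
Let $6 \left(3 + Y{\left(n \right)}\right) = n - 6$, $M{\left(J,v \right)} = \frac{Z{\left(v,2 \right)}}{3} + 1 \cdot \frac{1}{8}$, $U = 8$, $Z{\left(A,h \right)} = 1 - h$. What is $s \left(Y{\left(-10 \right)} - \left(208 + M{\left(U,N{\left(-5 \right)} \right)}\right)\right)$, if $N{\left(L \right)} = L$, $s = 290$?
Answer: $- \frac{742835}{12} \approx -61903.0$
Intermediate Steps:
$M{\left(J,v \right)} = - \frac{5}{24}$ ($M{\left(J,v \right)} = \frac{1 - 2}{3} + 1 \cdot \frac{1}{8} = \left(1 - 2\right) \frac{1}{3} + 1 \cdot \frac{1}{8} = \left(-1\right) \frac{1}{3} + \frac{1}{8} = - \frac{1}{3} + \frac{1}{8} = - \frac{5}{24}$)
$Y{\left(n \right)} = -4 + \frac{n}{6}$ ($Y{\left(n \right)} = -3 + \frac{n - 6}{6} = -3 + \frac{-6 + n}{6} = -3 + \left(-1 + \frac{n}{6}\right) = -4 + \frac{n}{6}$)
$s \left(Y{\left(-10 \right)} - \left(208 + M{\left(U,N{\left(-5 \right)} \right)}\right)\right) = 290 \left(\left(-4 + \frac{1}{6} \left(-10\right)\right) - \frac{4987}{24}\right) = 290 \left(\left(-4 - \frac{5}{3}\right) + \left(-208 + \frac{5}{24}\right)\right) = 290 \left(- \frac{17}{3} - \frac{4987}{24}\right) = 290 \left(- \frac{5123}{24}\right) = - \frac{742835}{12}$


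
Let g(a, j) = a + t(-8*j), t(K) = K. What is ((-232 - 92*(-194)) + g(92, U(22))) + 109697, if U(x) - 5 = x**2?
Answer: 123493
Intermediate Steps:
U(x) = 5 + x**2
g(a, j) = a - 8*j
((-232 - 92*(-194)) + g(92, U(22))) + 109697 = ((-232 - 92*(-194)) + (92 - 8*(5 + 22**2))) + 109697 = ((-232 + 17848) + (92 - 8*(5 + 484))) + 109697 = (17616 + (92 - 8*489)) + 109697 = (17616 + (92 - 3912)) + 109697 = (17616 - 3820) + 109697 = 13796 + 109697 = 123493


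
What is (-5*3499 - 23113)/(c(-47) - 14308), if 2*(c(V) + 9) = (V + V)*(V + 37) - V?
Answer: 81216/27647 ≈ 2.9376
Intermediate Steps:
c(V) = -9 - V/2 + V*(37 + V) (c(V) = -9 + ((V + V)*(V + 37) - V)/2 = -9 + ((2*V)*(37 + V) - V)/2 = -9 + (2*V*(37 + V) - V)/2 = -9 + (-V + 2*V*(37 + V))/2 = -9 + (-V/2 + V*(37 + V)) = -9 - V/2 + V*(37 + V))
(-5*3499 - 23113)/(c(-47) - 14308) = (-5*3499 - 23113)/((-9 + (-47)² + (73/2)*(-47)) - 14308) = (-17495 - 23113)/((-9 + 2209 - 3431/2) - 14308) = -40608/(969/2 - 14308) = -40608/(-27647/2) = -40608*(-2/27647) = 81216/27647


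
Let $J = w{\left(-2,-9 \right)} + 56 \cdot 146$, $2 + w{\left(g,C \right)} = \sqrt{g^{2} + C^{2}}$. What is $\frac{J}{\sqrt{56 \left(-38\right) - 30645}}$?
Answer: $\frac{i \sqrt{32773} \left(-8174 - \sqrt{85}\right)}{32773} \approx - 45.203 i$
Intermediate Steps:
$w{\left(g,C \right)} = -2 + \sqrt{C^{2} + g^{2}}$ ($w{\left(g,C \right)} = -2 + \sqrt{g^{2} + C^{2}} = -2 + \sqrt{C^{2} + g^{2}}$)
$J = 8174 + \sqrt{85}$ ($J = \left(-2 + \sqrt{\left(-9\right)^{2} + \left(-2\right)^{2}}\right) + 56 \cdot 146 = \left(-2 + \sqrt{81 + 4}\right) + 8176 = \left(-2 + \sqrt{85}\right) + 8176 = 8174 + \sqrt{85} \approx 8183.2$)
$\frac{J}{\sqrt{56 \left(-38\right) - 30645}} = \frac{8174 + \sqrt{85}}{\sqrt{56 \left(-38\right) - 30645}} = \frac{8174 + \sqrt{85}}{\sqrt{-2128 - 30645}} = \frac{8174 + \sqrt{85}}{\sqrt{-32773}} = \frac{8174 + \sqrt{85}}{i \sqrt{32773}} = \left(8174 + \sqrt{85}\right) \left(- \frac{i \sqrt{32773}}{32773}\right) = - \frac{i \sqrt{32773} \left(8174 + \sqrt{85}\right)}{32773}$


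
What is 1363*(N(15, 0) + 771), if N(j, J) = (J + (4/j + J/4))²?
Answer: 236468233/225 ≈ 1.0510e+6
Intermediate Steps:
N(j, J) = (4/j + 5*J/4)² (N(j, J) = (J + (4/j + J*(¼)))² = (J + (4/j + J/4))² = (4/j + 5*J/4)²)
1363*(N(15, 0) + 771) = 1363*((1/16)*(16 + 5*0*15)²/15² + 771) = 1363*((1/16)*(1/225)*(16 + 0)² + 771) = 1363*((1/16)*(1/225)*16² + 771) = 1363*((1/16)*(1/225)*256 + 771) = 1363*(16/225 + 771) = 1363*(173491/225) = 236468233/225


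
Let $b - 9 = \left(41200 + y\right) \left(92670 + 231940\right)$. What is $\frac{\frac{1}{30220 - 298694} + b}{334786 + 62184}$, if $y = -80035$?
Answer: $- \frac{12771489872059}{402174052} \approx -31756.0$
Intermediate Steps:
$b = -12606229341$ ($b = 9 + \left(41200 - 80035\right) \left(92670 + 231940\right) = 9 - 12606229350 = -12606229341$)
$\frac{\frac{1}{30220 - 298694} + b}{334786 + 62184} = \frac{\frac{1}{30220 - 298694} - 12606229341}{334786 + 62184} = \frac{\frac{1}{-268474} - 12606229341}{396970} = \left(- \frac{1}{268474} - 12606229341\right) \frac{1}{396970} = \left(- \frac{3384444816095635}{268474}\right) \frac{1}{396970} = - \frac{12771489872059}{402174052}$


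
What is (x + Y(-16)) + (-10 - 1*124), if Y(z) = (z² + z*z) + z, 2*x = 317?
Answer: 1041/2 ≈ 520.50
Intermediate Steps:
x = 317/2 (x = (½)*317 = 317/2 ≈ 158.50)
Y(z) = z + 2*z² (Y(z) = (z² + z²) + z = 2*z² + z = z + 2*z²)
(x + Y(-16)) + (-10 - 1*124) = (317/2 - 16*(1 + 2*(-16))) + (-10 - 1*124) = (317/2 - 16*(1 - 32)) + (-10 - 124) = (317/2 - 16*(-31)) - 134 = (317/2 + 496) - 134 = 1309/2 - 134 = 1041/2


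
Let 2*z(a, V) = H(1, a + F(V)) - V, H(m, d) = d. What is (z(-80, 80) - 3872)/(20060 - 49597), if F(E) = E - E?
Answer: 3952/29537 ≈ 0.13380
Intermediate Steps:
F(E) = 0
z(a, V) = a/2 - V/2 (z(a, V) = ((a + 0) - V)/2 = (a - V)/2 = a/2 - V/2)
(z(-80, 80) - 3872)/(20060 - 49597) = (((1/2)*(-80) - 1/2*80) - 3872)/(20060 - 49597) = ((-40 - 40) - 3872)/(-29537) = (-80 - 3872)*(-1/29537) = -3952*(-1/29537) = 3952/29537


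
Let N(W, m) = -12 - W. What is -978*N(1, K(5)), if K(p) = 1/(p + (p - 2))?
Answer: 12714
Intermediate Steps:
K(p) = 1/(-2 + 2*p) (K(p) = 1/(p + (-2 + p)) = 1/(-2 + 2*p))
-978*N(1, K(5)) = -978*(-12 - 1*1) = -978*(-12 - 1) = -978*(-13) = 12714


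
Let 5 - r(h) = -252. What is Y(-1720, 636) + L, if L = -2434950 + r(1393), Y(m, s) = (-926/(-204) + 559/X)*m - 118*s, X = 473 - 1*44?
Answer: -471200667/187 ≈ -2.5198e+6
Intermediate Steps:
r(h) = 257 (r(h) = 5 - 1*(-252) = 5 + 252 = 257)
X = 429 (X = 473 - 44 = 429)
Y(m, s) = -118*s + 2185*m/374 (Y(m, s) = (-926/(-204) + 559/429)*m - 118*s = (-926*(-1/204) + 559*(1/429))*m - 118*s = (463/102 + 43/33)*m - 118*s = 2185*m/374 - 118*s = -118*s + 2185*m/374)
L = -2434693 (L = -2434950 + 257 = -2434693)
Y(-1720, 636) + L = (-118*636 + (2185/374)*(-1720)) - 2434693 = (-75048 - 1879100/187) - 2434693 = -15913076/187 - 2434693 = -471200667/187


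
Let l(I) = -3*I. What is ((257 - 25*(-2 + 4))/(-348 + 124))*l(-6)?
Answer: -1863/112 ≈ -16.634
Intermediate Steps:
((257 - 25*(-2 + 4))/(-348 + 124))*l(-6) = ((257 - 25*(-2 + 4))/(-348 + 124))*(-3*(-6)) = ((257 - 25*2)/(-224))*18 = ((257 - 5*10)*(-1/224))*18 = ((257 - 50)*(-1/224))*18 = (207*(-1/224))*18 = -207/224*18 = -1863/112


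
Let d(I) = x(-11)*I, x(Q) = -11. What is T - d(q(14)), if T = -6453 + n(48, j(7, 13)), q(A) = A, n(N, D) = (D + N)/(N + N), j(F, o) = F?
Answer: -604649/96 ≈ -6298.4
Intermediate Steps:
n(N, D) = (D + N)/(2*N) (n(N, D) = (D + N)/((2*N)) = (D + N)*(1/(2*N)) = (D + N)/(2*N))
d(I) = -11*I
T = -619433/96 (T = -6453 + (½)*(7 + 48)/48 = -6453 + (½)*(1/48)*55 = -6453 + 55/96 = -619433/96 ≈ -6452.4)
T - d(q(14)) = -619433/96 - (-11)*14 = -619433/96 - 1*(-154) = -619433/96 + 154 = -604649/96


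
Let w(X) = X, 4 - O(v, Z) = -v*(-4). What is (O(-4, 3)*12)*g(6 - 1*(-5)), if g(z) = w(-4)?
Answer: -960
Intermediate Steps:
O(v, Z) = 4 - 4*v (O(v, Z) = 4 - (-v)*(-4) = 4 - 4*v)
g(z) = -4
(O(-4, 3)*12)*g(6 - 1*(-5)) = ((4 - 4*(-4))*12)*(-4) = ((4 + 16)*12)*(-4) = (20*12)*(-4) = 240*(-4) = -960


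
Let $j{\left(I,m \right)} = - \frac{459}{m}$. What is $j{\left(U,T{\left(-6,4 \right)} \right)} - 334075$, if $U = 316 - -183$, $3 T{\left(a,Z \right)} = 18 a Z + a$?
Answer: $- \frac{48774491}{146} \approx -3.3407 \cdot 10^{5}$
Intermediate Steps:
$T{\left(a,Z \right)} = \frac{a}{3} + 6 Z a$ ($T{\left(a,Z \right)} = \frac{18 a Z + a}{3} = \frac{18 Z a + a}{3} = \frac{a + 18 Z a}{3} = \frac{a}{3} + 6 Z a$)
$U = 499$ ($U = 316 + 183 = 499$)
$j{\left(U,T{\left(-6,4 \right)} \right)} - 334075 = - \frac{459}{\frac{1}{3} \left(-6\right) \left(1 + 18 \cdot 4\right)} - 334075 = - \frac{459}{\frac{1}{3} \left(-6\right) \left(1 + 72\right)} - 334075 = - \frac{459}{\frac{1}{3} \left(-6\right) 73} - 334075 = - \frac{459}{-146} - 334075 = \left(-459\right) \left(- \frac{1}{146}\right) - 334075 = \frac{459}{146} - 334075 = - \frac{48774491}{146}$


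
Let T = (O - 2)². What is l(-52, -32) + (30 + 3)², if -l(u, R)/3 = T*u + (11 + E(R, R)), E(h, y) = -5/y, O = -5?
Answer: 278385/32 ≈ 8699.5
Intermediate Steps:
T = 49 (T = (-5 - 2)² = (-7)² = 49)
l(u, R) = -33 - 147*u + 15/R (l(u, R) = -3*(49*u + (11 - 5/R)) = -3*(11 - 5/R + 49*u) = -33 - 147*u + 15/R)
l(-52, -32) + (30 + 3)² = (-33 - 147*(-52) + 15/(-32)) + (30 + 3)² = (-33 + 7644 + 15*(-1/32)) + 33² = (-33 + 7644 - 15/32) + 1089 = 243537/32 + 1089 = 278385/32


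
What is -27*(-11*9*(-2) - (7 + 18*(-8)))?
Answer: -9045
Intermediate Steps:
-27*(-11*9*(-2) - (7 + 18*(-8))) = -27*(-99*(-2) - (7 - 144)) = -27*(198 - 1*(-137)) = -27*(198 + 137) = -27*335 = -9045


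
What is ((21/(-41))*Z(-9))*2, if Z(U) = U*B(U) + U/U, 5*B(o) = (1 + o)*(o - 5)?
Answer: 42126/205 ≈ 205.49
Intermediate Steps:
B(o) = (1 + o)*(-5 + o)/5 (B(o) = ((1 + o)*(o - 5))/5 = ((1 + o)*(-5 + o))/5 = (1 + o)*(-5 + o)/5)
Z(U) = 1 + U*(-1 - 4*U/5 + U²/5) (Z(U) = U*(-1 - 4*U/5 + U²/5) + U/U = U*(-1 - 4*U/5 + U²/5) + 1 = 1 + U*(-1 - 4*U/5 + U²/5))
((21/(-41))*Z(-9))*2 = ((21/(-41))*(1 - ⅕*(-9)*(5 - 1*(-9)² + 4*(-9))))*2 = ((21*(-1/41))*(1 - ⅕*(-9)*(5 - 1*81 - 36)))*2 = -21*(1 - ⅕*(-9)*(5 - 81 - 36))/41*2 = -21*(1 - ⅕*(-9)*(-112))/41*2 = -21*(1 - 1008/5)/41*2 = -21/41*(-1003/5)*2 = (21063/205)*2 = 42126/205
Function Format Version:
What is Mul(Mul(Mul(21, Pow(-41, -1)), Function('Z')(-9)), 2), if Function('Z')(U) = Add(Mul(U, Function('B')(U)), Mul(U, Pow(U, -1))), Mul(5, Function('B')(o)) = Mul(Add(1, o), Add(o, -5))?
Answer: Rational(42126, 205) ≈ 205.49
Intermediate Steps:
Function('B')(o) = Mul(Rational(1, 5), Add(1, o), Add(-5, o)) (Function('B')(o) = Mul(Rational(1, 5), Mul(Add(1, o), Add(o, -5))) = Mul(Rational(1, 5), Mul(Add(1, o), Add(-5, o))) = Mul(Rational(1, 5), Add(1, o), Add(-5, o)))
Function('Z')(U) = Add(1, Mul(U, Add(-1, Mul(Rational(-4, 5), U), Mul(Rational(1, 5), Pow(U, 2))))) (Function('Z')(U) = Add(Mul(U, Add(-1, Mul(Rational(-4, 5), U), Mul(Rational(1, 5), Pow(U, 2)))), Mul(U, Pow(U, -1))) = Add(Mul(U, Add(-1, Mul(Rational(-4, 5), U), Mul(Rational(1, 5), Pow(U, 2)))), 1) = Add(1, Mul(U, Add(-1, Mul(Rational(-4, 5), U), Mul(Rational(1, 5), Pow(U, 2))))))
Mul(Mul(Mul(21, Pow(-41, -1)), Function('Z')(-9)), 2) = Mul(Mul(Mul(21, Pow(-41, -1)), Add(1, Mul(Rational(-1, 5), -9, Add(5, Mul(-1, Pow(-9, 2)), Mul(4, -9))))), 2) = Mul(Mul(Mul(21, Rational(-1, 41)), Add(1, Mul(Rational(-1, 5), -9, Add(5, Mul(-1, 81), -36)))), 2) = Mul(Mul(Rational(-21, 41), Add(1, Mul(Rational(-1, 5), -9, Add(5, -81, -36)))), 2) = Mul(Mul(Rational(-21, 41), Add(1, Mul(Rational(-1, 5), -9, -112))), 2) = Mul(Mul(Rational(-21, 41), Add(1, Rational(-1008, 5))), 2) = Mul(Mul(Rational(-21, 41), Rational(-1003, 5)), 2) = Mul(Rational(21063, 205), 2) = Rational(42126, 205)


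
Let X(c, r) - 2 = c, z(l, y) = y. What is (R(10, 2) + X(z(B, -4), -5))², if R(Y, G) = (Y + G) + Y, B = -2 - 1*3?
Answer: 400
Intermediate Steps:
B = -5 (B = -2 - 3 = -5)
R(Y, G) = G + 2*Y (R(Y, G) = (G + Y) + Y = G + 2*Y)
X(c, r) = 2 + c
(R(10, 2) + X(z(B, -4), -5))² = ((2 + 2*10) + (2 - 4))² = ((2 + 20) - 2)² = (22 - 2)² = 20² = 400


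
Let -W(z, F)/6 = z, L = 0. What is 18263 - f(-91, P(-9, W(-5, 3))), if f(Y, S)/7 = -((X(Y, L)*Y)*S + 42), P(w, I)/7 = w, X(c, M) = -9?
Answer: -342622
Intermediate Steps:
W(z, F) = -6*z
P(w, I) = 7*w
f(Y, S) = -294 + 63*S*Y (f(Y, S) = 7*(-((-9*Y)*S + 42)) = 7*(-(-9*S*Y + 42)) = 7*(-(42 - 9*S*Y)) = 7*(-42 + 9*S*Y) = -294 + 63*S*Y)
18263 - f(-91, P(-9, W(-5, 3))) = 18263 - (-294 + 63*(7*(-9))*(-91)) = 18263 - (-294 + 63*(-63)*(-91)) = 18263 - (-294 + 361179) = 18263 - 1*360885 = 18263 - 360885 = -342622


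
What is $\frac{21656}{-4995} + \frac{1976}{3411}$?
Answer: $- \frac{7110944}{1893105} \approx -3.7562$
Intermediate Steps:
$\frac{21656}{-4995} + \frac{1976}{3411} = 21656 \left(- \frac{1}{4995}\right) + 1976 \cdot \frac{1}{3411} = - \frac{21656}{4995} + \frac{1976}{3411} = - \frac{7110944}{1893105}$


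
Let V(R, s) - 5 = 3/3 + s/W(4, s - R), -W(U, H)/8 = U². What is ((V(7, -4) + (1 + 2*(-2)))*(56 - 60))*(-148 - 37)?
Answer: 17945/8 ≈ 2243.1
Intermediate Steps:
W(U, H) = -8*U²
V(R, s) = 6 - s/128 (V(R, s) = 5 + (3/3 + s/((-8*4²))) = 5 + (3*(⅓) + s/((-8*16))) = 5 + (1 + s/(-128)) = 5 + (1 + s*(-1/128)) = 5 + (1 - s/128) = 6 - s/128)
((V(7, -4) + (1 + 2*(-2)))*(56 - 60))*(-148 - 37) = (((6 - 1/128*(-4)) + (1 + 2*(-2)))*(56 - 60))*(-148 - 37) = (((6 + 1/32) + (1 - 4))*(-4))*(-185) = ((193/32 - 3)*(-4))*(-185) = ((97/32)*(-4))*(-185) = -97/8*(-185) = 17945/8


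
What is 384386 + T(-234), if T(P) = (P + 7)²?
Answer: 435915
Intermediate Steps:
T(P) = (7 + P)²
384386 + T(-234) = 384386 + (7 - 234)² = 384386 + (-227)² = 384386 + 51529 = 435915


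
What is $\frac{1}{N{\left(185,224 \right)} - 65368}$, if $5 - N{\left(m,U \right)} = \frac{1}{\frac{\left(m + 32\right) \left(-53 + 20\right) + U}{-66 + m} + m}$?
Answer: $- \frac{2154}{140791919} \approx -1.5299 \cdot 10^{-5}$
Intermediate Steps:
$N{\left(m,U \right)} = 5 - \frac{1}{m + \frac{-1056 + U - 33 m}{-66 + m}}$ ($N{\left(m,U \right)} = 5 - \frac{1}{\frac{\left(m + 32\right) \left(-53 + 20\right) + U}{-66 + m} + m} = 5 - \frac{1}{\frac{\left(32 + m\right) \left(-33\right) + U}{-66 + m} + m} = 5 - \frac{1}{\frac{\left(-1056 - 33 m\right) + U}{-66 + m} + m} = 5 - \frac{1}{\frac{-1056 + U - 33 m}{-66 + m} + m} = 5 - \frac{1}{m + \frac{-1056 + U - 33 m}{-66 + m}}$)
$\frac{1}{N{\left(185,224 \right)} - 65368} = \frac{1}{\frac{-5214 - 91760 + 5 \cdot 224 + 5 \cdot 185^{2}}{-1056 + 224 + 185^{2} - 18315} - 65368} = \frac{1}{\frac{-5214 - 91760 + 1120 + 5 \cdot 34225}{-1056 + 224 + 34225 - 18315} - 65368} = \frac{1}{\frac{-5214 - 91760 + 1120 + 171125}{15078} - 65368} = \frac{1}{\frac{1}{15078} \cdot 75271 - 65368} = \frac{1}{\frac{10753}{2154} - 65368} = \frac{1}{- \frac{140791919}{2154}} = - \frac{2154}{140791919}$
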